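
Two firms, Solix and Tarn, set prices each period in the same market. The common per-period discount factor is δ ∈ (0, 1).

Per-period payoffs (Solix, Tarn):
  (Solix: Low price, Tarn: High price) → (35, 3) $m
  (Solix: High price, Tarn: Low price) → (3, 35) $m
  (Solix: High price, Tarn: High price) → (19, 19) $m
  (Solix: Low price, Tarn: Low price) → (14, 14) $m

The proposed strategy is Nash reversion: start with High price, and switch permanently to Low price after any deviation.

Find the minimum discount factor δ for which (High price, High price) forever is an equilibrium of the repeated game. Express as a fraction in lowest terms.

16/21

Under grim trigger the critical discount factor is (T−C)/(T−P) with T = 35, C = 19, P = 14.
δ* = (35−19)/(35−14) = 16/21.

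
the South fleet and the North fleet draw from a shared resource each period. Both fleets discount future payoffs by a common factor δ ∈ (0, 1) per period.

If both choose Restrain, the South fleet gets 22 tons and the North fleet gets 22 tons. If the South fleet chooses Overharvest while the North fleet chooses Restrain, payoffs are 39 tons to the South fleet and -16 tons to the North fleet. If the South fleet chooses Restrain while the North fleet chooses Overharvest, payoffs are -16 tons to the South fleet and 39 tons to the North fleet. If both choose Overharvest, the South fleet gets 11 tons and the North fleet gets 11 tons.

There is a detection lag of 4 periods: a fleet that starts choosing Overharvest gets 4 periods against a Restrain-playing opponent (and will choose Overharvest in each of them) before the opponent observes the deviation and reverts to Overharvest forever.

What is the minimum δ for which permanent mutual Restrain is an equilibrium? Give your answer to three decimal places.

A deviator earns 39 for 4 periods, then 11 forever; cooperating earns 22 forever. Multiplying the IC by (1−δ):
22 ≥ 39(1−δ^4) + 11δ^4, so 28·δ^4 ≥ 17 and δ^4 ≥ 17/28.
δ ≥ (17/28)^(1/4) ≈ 0.883.

0.883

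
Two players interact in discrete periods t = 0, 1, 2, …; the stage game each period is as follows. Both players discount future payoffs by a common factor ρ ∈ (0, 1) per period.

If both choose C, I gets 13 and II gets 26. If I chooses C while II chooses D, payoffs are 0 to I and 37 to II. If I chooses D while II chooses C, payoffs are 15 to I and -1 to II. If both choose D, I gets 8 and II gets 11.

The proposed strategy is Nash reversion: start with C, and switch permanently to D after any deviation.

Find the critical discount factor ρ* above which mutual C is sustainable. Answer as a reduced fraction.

11/26

I: cooperation gives 13 each period; deviation gives 15 once then 8 forever.
  13/(1−ρ) ≥ 15 + 8ρ/(1−ρ) ⇒ ρ ≥ 2/7.
II: cooperation gives 26 each period; deviation gives 37 once then 11 forever.
  ρ ≥ 11/26.
Both must hold, so the binding constraint is II's: ρ ≥ 11/26.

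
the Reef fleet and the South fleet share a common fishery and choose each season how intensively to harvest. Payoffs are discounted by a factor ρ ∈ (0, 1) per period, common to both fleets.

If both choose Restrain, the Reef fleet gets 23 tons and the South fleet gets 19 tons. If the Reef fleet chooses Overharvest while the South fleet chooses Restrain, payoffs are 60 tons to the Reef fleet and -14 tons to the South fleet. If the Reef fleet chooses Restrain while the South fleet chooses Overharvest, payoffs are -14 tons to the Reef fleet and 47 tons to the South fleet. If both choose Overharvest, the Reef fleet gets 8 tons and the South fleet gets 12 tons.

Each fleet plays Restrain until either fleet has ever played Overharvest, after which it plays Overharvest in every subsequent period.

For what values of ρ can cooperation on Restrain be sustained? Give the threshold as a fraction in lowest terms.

4/5

the Reef fleet's threshold: (60−23)/(60−8) = 37/52.
the South fleet's threshold: (47−19)/(47−12) = 4/5.
37/52 < 4/5, so the South fleet binds and ρ* = 4/5.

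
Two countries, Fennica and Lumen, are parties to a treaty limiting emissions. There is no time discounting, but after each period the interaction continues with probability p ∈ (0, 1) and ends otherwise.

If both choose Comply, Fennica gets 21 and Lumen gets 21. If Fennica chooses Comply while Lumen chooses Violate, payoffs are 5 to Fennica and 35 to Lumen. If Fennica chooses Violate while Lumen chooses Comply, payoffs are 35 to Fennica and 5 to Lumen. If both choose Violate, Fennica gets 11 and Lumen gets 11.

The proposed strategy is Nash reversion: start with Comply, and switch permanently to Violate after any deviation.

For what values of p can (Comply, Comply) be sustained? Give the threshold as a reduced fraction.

7/12

With no time discounting, the continuation probability p plays the role of the discount factor.
Grim-trigger IC: 21/(1−p) ≥ 35 + 11p/(1−p) ⇒ p ≥ (35−21)/(35−11) = 7/12.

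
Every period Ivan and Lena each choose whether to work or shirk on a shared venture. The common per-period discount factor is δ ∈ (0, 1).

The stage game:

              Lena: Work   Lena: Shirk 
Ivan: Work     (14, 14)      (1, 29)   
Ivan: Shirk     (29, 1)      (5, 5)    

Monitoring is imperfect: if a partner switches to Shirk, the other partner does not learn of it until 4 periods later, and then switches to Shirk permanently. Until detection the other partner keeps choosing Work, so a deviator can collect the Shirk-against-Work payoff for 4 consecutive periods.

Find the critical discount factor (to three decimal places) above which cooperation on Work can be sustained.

Deviating for the 4 undetected periods gains 29−14 = 15 per period over cooperation, then loses 14−5 = 9 per period forever once punishment starts.
Gain: 15(1 + δ + … + δ^3); loss: 9·δ^4/(1−δ).
No profitable deviation ⇔ 15(1−δ^4) ≤ 9·δ^4, i.e. δ^4 ≥ 15/(15+9) = 5/8.
Hence δ ≥ (5/8)^(1/4) ≈ 0.889.

0.889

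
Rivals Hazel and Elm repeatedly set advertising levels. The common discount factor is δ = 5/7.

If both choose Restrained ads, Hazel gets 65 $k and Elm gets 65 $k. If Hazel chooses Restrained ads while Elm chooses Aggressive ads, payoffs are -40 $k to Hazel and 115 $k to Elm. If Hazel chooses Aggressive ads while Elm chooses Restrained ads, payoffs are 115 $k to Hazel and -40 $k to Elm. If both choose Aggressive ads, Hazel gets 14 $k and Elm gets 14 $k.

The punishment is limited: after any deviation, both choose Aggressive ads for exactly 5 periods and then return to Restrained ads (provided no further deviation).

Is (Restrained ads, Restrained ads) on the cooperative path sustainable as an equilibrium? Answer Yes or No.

Yes

A one-shot deviation gives 115 now, then 14 for 5 periods, then back to 65.
Gain from deviating: (115−65) today; loss: (65−14) in each of the next 5 periods.
No-deviation condition: (65−14)(δ+…+δ^5) ≥ 115−65, i.e. δ+…+δ^5 ≥ 50/51.
At δ = 5/7: δ+…+δ^5 = 2.0352 ≥ 0.9804.
So cooperation is sustainable.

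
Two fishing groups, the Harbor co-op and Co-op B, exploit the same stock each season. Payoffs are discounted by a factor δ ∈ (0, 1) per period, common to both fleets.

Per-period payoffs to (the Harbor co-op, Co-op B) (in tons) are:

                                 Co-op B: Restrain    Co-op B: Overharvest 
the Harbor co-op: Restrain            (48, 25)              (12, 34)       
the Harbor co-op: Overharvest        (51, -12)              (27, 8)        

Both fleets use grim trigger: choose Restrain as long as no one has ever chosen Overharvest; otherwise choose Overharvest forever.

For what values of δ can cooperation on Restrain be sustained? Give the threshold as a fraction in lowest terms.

9/26

For the Harbor co-op: deviation gain 51−48 = 3, per-period punishment loss 48−27 = 21. IC gives δ ≥ 3/24 = 1/8.
For Co-op B: gain 9, loss 17 per period, so δ ≥ 9/26.
The tighter constraint is Co-op B's, so cooperation needs δ ≥ 9/26.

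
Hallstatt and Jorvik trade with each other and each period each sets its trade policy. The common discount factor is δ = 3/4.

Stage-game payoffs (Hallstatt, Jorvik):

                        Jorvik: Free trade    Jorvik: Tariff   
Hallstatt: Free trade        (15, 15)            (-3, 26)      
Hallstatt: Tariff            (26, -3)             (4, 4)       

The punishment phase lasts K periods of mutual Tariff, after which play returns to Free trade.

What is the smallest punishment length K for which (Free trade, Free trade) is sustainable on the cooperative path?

2

IC: δ(1−δ^K)/(1−δ) ≥ (26−15)/(15−4) = 1.
With δ = 3/4: need 1 − δ^K ≥ 1·(1−3/4)/(3/4), i.e. δ^K ≤ 0.6667.
Since (3/4)^1 = 0.7500 and (3/4)^2 = 0.5625, the smallest such K is 2.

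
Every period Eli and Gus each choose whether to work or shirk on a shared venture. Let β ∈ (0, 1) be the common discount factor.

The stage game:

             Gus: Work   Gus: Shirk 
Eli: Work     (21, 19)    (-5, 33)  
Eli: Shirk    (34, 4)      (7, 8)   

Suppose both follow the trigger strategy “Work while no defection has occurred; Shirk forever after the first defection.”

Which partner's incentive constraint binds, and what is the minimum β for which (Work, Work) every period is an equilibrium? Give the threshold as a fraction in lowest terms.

Gus; β ≥ 14/25

Eli's threshold: (34−21)/(34−7) = 13/27.
Gus's threshold: (33−19)/(33−8) = 14/25.
13/27 < 14/25, so Gus binds and β* = 14/25.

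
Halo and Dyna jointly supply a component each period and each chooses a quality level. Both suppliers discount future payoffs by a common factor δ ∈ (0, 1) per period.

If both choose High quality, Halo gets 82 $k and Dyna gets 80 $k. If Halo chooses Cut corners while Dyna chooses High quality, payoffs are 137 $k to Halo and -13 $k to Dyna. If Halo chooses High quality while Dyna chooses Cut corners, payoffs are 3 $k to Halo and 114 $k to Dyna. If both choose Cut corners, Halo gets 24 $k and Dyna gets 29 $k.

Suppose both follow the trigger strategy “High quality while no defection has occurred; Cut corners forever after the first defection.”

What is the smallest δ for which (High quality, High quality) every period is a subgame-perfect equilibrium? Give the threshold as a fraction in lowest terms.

55/113

Halo: cooperation gives 82 each period; deviation gives 137 once then 24 forever.
  82/(1−δ) ≥ 137 + 24δ/(1−δ) ⇒ δ ≥ 55/113.
Dyna: cooperation gives 80 each period; deviation gives 114 once then 29 forever.
  δ ≥ 34/85 = 2/5.
Both must hold, so the binding constraint is Halo's: δ ≥ 55/113.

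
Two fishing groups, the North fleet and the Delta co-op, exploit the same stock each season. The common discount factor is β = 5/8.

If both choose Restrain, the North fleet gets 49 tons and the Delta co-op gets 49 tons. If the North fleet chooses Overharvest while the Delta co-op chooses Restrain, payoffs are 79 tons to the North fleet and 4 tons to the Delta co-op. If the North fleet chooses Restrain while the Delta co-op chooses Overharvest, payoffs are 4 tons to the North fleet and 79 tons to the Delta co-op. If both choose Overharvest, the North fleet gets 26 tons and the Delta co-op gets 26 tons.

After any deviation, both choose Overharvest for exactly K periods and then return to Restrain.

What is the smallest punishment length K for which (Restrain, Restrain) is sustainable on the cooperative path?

4

No profitable deviation requires (49−26)(β+…+β^K) ≥ 79−49, i.e. β+…+β^K ≥ 30/23 ≈ 1.3043.
With β = 5/8, the partial sums are K=1: 0.6250, K=2: 1.0156, K=3: 1.2598, K=4: 1.4124.
K = 4 is the first length at which the sum reaches 1.3043.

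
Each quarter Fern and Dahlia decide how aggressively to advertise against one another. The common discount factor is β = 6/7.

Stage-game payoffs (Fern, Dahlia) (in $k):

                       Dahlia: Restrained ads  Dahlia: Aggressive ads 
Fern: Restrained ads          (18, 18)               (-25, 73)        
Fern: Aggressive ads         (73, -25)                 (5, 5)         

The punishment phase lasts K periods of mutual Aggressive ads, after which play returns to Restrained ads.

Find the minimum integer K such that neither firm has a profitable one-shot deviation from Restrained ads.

8

Need Σ_{k=1}^{K} β^k ≥ (73−18)/(18−5) = 4.2308 at β = 6/7.
At K = 7 the sum is 3.9605 < 4.2308; at K = 8 it is 4.2519 ≥ 4.2308.
So the minimum punishment length is K = 8.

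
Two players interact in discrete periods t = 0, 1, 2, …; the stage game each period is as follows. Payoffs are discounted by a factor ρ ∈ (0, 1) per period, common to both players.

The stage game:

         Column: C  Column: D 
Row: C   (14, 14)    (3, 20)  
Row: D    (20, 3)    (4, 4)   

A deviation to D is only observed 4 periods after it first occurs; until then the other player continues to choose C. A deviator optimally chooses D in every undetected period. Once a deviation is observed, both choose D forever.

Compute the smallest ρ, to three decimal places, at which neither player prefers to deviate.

0.783

Deviating for the 4 undetected periods gains 20−14 = 6 per period over cooperation, then loses 14−4 = 10 per period forever once punishment starts.
Gain: 6(1 + ρ + … + ρ^3); loss: 10·ρ^4/(1−ρ).
No profitable deviation ⇔ 6(1−ρ^4) ≤ 10·ρ^4, i.e. ρ^4 ≥ 6/(6+10) = 3/8.
Hence ρ ≥ (3/8)^(1/4) ≈ 0.783.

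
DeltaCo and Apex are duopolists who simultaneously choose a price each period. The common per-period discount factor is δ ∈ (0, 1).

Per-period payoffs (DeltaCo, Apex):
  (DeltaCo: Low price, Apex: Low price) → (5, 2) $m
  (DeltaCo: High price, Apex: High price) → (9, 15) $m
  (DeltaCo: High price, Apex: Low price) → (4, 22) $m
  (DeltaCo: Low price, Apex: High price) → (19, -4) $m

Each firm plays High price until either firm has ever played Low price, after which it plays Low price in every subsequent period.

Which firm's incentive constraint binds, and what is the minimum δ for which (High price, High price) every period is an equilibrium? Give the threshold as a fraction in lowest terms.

DeltaCo: cooperation gives 9 each period; deviation gives 19 once then 5 forever.
  9/(1−δ) ≥ 19 + 5δ/(1−δ) ⇒ δ ≥ 10/14 = 5/7.
Apex: cooperation gives 15 each period; deviation gives 22 once then 2 forever.
  δ ≥ 7/20.
Both must hold, so the binding constraint is DeltaCo's: δ ≥ 5/7.

DeltaCo; δ ≥ 5/7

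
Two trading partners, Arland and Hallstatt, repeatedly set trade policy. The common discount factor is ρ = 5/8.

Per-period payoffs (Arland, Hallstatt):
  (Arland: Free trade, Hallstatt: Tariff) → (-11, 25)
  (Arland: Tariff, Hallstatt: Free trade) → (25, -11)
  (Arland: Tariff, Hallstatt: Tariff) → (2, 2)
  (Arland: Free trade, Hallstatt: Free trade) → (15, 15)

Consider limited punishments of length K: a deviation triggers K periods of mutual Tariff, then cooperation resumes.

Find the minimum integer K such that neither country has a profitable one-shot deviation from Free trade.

2

No profitable deviation requires (15−2)(ρ+…+ρ^K) ≥ 25−15, i.e. ρ+…+ρ^K ≥ 10/13 ≈ 0.7692.
With ρ = 5/8, the partial sums are K=1: 0.6250, K=2: 1.0156.
K = 2 is the first length at which the sum reaches 0.7692.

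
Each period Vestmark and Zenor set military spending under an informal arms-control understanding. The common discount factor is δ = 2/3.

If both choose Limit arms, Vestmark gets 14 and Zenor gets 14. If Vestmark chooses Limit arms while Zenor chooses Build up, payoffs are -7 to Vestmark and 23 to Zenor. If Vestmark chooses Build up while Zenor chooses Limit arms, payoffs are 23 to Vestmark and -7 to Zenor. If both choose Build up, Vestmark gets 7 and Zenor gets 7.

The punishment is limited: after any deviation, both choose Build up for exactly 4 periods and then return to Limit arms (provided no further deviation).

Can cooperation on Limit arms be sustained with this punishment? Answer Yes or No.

Yes

A one-shot deviation gives 23 now, then 7 for 4 periods, then back to 14.
Gain from deviating: (23−14) today; loss: (14−7) in each of the next 4 periods.
No-deviation condition: (14−7)(δ+…+δ^4) ≥ 23−14, i.e. δ+…+δ^4 ≥ 9/7.
At δ = 2/3: δ+…+δ^4 = 1.6049 ≥ 1.2857.
So cooperation is sustainable.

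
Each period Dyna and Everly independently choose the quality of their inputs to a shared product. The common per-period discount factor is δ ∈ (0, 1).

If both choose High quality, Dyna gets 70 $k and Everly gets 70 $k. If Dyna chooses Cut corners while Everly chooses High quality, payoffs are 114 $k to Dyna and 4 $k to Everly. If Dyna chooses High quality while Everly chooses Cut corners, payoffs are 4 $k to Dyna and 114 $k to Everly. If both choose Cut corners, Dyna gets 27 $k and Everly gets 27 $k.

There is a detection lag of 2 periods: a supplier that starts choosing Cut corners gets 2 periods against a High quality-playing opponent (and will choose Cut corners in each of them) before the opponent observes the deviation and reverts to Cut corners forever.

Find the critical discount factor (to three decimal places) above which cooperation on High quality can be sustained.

A deviator earns 114 for 2 periods, then 27 forever; cooperating earns 70 forever. Multiplying the IC by (1−δ):
70 ≥ 114(1−δ^2) + 27δ^2, so 87·δ^2 ≥ 44 and δ^2 ≥ 44/87.
δ ≥ (44/87)^(1/2) ≈ 0.711.

0.711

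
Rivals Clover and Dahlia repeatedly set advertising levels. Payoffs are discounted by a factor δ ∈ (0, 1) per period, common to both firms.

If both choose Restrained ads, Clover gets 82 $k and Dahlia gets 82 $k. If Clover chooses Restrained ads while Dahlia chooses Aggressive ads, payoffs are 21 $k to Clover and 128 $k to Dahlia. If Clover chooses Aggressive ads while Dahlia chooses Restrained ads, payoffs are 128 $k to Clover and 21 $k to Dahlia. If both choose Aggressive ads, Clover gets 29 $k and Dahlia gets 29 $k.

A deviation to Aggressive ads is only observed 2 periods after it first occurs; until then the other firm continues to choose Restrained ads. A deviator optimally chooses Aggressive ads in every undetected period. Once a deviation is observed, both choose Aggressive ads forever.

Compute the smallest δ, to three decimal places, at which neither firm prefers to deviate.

0.682

The best deviation is to choose Aggressive ads for all 2 undetected periods, earning 128 each, then 29 forever once detected.
Deviation value: 128(1−δ^2)/(1−δ) + 29δ^2/(1−δ); cooperation value: 82/(1−δ).
IC: 82 ≥ 128(1−δ^2) + 29δ^2 = 128 − 99δ^2.
So δ^2 ≥ 46/99, giving δ ≥ (46/99)^(1/2) ≈ 0.682.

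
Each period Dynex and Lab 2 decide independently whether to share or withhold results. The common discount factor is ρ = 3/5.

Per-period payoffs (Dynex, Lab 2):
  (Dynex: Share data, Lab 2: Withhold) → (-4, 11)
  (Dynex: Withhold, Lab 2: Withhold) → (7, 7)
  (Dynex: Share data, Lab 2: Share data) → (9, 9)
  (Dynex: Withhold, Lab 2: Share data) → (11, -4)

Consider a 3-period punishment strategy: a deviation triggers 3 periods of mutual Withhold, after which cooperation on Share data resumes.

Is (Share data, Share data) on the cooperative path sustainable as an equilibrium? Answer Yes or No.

A one-shot deviation gives 11 now, then 7 for 3 periods, then back to 9.
Gain from deviating: (11−9) today; loss: (9−7) in each of the next 3 periods.
No-deviation condition: (9−7)(ρ+…+ρ^3) ≥ 11−9, i.e. ρ+…+ρ^3 ≥ 1.
At ρ = 3/5: ρ+…+ρ^3 = 1.1760 ≥ 1.0000.
So cooperation is sustainable.

Yes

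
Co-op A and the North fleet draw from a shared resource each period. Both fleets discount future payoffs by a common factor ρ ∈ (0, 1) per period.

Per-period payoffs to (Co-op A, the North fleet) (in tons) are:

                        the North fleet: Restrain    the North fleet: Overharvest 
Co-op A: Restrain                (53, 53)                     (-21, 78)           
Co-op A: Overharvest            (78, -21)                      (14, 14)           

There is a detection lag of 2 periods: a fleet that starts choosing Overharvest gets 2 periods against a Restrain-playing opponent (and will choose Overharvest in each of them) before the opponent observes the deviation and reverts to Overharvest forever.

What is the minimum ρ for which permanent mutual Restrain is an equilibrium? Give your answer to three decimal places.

A deviator earns 78 for 2 periods, then 14 forever; cooperating earns 53 forever. Multiplying the IC by (1−ρ):
53 ≥ 78(1−ρ^2) + 14ρ^2, so 64·ρ^2 ≥ 25 and ρ^2 ≥ 25/64.
ρ ≥ (25/64)^(1/2) ≈ 0.625.

0.625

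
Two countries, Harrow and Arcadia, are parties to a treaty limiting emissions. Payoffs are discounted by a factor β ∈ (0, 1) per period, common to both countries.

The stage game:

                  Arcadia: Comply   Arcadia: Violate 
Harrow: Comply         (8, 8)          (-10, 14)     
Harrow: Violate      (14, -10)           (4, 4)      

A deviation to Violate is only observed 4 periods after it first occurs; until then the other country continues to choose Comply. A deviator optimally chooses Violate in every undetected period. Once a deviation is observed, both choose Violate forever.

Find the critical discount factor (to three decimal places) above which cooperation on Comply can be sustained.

0.880

The best deviation is to choose Violate for all 4 undetected periods, earning 14 each, then 4 forever once detected.
Deviation value: 14(1−β^4)/(1−β) + 4β^4/(1−β); cooperation value: 8/(1−β).
IC: 8 ≥ 14(1−β^4) + 4β^4 = 14 − 10β^4.
So β^4 ≥ 6/10 = 3/5, giving β ≥ (3/5)^(1/4) ≈ 0.880.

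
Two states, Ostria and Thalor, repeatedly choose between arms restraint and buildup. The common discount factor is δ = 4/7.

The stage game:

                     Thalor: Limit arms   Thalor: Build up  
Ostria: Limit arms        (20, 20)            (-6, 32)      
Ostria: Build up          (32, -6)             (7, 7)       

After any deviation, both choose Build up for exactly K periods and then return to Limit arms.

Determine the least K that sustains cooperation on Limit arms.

3

No profitable deviation requires (20−7)(δ+…+δ^K) ≥ 32−20, i.e. δ+…+δ^K ≥ 12/13 ≈ 0.9231.
With δ = 4/7, the partial sums are K=1: 0.5714, K=2: 0.8980, K=3: 1.0845.
K = 3 is the first length at which the sum reaches 0.9231.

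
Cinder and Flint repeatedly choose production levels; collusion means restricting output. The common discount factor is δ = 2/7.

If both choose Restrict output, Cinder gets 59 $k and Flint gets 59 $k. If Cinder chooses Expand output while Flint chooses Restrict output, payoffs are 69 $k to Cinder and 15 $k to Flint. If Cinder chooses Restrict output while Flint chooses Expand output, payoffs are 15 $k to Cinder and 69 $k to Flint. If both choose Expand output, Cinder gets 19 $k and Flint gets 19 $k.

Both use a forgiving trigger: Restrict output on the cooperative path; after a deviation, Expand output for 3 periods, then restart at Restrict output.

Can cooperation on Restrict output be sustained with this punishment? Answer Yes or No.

Yes

IC: δ+…+δ^3 ≥ (69−59)/(59−19) = 1/4.
At δ = 2/7: partial sum = 0.3907 ≥ 0.2500. Cooperation sustainable.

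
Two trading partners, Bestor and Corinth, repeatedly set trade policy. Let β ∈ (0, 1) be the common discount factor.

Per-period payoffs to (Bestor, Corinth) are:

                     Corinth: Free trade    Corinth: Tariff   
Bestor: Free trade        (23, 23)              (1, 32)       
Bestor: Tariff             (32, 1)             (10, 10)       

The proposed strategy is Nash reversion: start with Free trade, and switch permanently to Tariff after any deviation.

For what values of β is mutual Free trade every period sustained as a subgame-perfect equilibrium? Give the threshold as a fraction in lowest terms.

23/(1−β) ≥ 32 + 10β/(1−β)
23 ≥ 32 − 22β
β ≥ 9/22.

9/22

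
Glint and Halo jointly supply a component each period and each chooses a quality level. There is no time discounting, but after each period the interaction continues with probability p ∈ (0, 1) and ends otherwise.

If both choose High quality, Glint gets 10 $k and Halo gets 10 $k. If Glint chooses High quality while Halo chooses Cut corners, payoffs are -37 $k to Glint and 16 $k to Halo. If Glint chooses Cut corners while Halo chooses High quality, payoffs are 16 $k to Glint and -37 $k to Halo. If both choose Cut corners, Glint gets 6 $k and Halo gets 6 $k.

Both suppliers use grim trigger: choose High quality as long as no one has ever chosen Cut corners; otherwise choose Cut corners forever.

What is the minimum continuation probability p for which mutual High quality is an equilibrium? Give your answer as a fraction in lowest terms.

3/5

With no time discounting, the continuation probability p plays the role of the discount factor.
Grim-trigger IC: 10/(1−p) ≥ 16 + 6p/(1−p) ⇒ p ≥ (16−10)/(16−6) = 3/5.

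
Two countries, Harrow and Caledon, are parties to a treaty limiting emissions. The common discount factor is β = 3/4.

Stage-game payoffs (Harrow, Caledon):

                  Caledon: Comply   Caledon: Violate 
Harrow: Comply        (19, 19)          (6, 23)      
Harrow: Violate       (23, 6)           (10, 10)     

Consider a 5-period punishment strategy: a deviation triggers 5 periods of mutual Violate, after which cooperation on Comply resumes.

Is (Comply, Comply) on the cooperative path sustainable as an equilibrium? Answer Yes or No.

A one-shot deviation gives 23 now, then 10 for 5 periods, then back to 19.
Gain from deviating: (23−19) today; loss: (19−10) in each of the next 5 periods.
No-deviation condition: (19−10)(β+…+β^5) ≥ 23−19, i.e. β+…+β^5 ≥ 4/9.
At β = 3/4: β+…+β^5 = 2.2881 ≥ 0.4444.
So cooperation is sustainable.

Yes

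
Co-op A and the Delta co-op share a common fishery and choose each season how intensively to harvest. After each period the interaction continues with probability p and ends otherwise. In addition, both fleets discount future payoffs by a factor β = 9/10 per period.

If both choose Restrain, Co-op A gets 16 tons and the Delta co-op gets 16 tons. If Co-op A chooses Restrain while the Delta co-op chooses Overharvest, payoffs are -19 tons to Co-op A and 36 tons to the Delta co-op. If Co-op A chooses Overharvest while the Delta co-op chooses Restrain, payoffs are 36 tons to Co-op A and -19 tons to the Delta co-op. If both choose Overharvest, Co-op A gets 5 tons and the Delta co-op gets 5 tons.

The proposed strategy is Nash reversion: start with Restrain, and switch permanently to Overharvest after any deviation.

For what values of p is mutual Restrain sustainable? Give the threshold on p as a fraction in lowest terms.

Expected continuation weight on next period's payoff is β·p = 9/10·p, which plays the role of the discount factor.
Cooperation requires 9/10·p ≥ (36−16)/(36−5) = 20/31, hence p ≥ 200/279.

200/279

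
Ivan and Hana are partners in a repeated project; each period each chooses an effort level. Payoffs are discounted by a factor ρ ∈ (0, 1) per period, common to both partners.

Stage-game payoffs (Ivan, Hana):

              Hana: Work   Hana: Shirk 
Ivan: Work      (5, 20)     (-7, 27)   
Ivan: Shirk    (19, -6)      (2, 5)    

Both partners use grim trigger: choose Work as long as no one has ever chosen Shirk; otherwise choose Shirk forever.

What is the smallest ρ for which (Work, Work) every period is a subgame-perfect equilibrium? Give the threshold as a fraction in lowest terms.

14/17

Ivan's threshold: (19−5)/(19−2) = 14/17.
Hana's threshold: (27−20)/(27−5) = 7/22.
14/17 > 7/22, so Ivan binds and ρ* = 14/17.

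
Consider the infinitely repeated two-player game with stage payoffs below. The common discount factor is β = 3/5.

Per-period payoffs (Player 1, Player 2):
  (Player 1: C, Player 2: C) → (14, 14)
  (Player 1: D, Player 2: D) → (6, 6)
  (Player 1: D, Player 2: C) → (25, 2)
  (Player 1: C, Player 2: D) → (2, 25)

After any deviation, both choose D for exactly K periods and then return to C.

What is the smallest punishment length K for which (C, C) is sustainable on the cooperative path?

No profitable deviation requires (14−6)(β+…+β^K) ≥ 25−14, i.e. β+…+β^K ≥ 11/8 ≈ 1.3750.
With β = 3/5, the partial sums are K=1: 0.6000, K=2: 0.9600, K=3: 1.1760, K=4: 1.3056, K=5: 1.3834.
K = 5 is the first length at which the sum reaches 1.3750.

5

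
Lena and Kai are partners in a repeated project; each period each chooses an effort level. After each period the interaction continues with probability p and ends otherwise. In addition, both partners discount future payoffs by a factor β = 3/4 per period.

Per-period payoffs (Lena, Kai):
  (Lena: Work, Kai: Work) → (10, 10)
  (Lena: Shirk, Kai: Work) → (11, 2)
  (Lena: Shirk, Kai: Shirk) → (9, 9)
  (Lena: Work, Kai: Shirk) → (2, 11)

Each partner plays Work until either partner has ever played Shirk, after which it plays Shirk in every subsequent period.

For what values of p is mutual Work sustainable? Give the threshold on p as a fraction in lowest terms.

With continuation probability p and discount β, the effective per-period discount factor is βp.
Grim-trigger IC: βp ≥ (11−10)/(11−9) = 1/2.
So p ≥ (1/2)/(3/4) = 2/3.

2/3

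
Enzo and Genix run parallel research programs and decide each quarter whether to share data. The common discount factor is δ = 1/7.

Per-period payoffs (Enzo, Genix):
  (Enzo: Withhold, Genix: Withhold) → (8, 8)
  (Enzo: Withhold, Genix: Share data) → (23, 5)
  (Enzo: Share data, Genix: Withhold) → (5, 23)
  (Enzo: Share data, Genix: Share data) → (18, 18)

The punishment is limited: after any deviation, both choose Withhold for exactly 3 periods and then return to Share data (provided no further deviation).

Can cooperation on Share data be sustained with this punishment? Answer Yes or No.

No

IC: δ+…+δ^3 ≥ (23−18)/(18−8) = 1/2.
At δ = 1/7: partial sum = 0.1662 < 0.5000. Cooperation not sustainable.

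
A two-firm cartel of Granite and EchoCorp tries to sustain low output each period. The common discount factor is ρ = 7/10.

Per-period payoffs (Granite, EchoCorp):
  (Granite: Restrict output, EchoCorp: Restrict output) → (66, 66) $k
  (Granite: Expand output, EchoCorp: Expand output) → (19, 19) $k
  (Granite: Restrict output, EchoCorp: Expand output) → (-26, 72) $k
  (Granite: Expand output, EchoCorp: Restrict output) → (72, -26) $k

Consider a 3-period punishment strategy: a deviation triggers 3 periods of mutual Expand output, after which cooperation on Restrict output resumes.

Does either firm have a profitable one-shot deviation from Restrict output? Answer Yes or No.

A one-shot deviation gives 72 now, then 19 for 3 periods, then back to 66.
Gain from deviating: (72−66) today; loss: (66−19) in each of the next 3 periods.
No-deviation condition: (66−19)(ρ+…+ρ^3) ≥ 72−66, i.e. ρ+…+ρ^3 ≥ 6/47.
At ρ = 7/10: ρ+…+ρ^3 = 1.5330 ≥ 0.1277.
So cooperation is sustainable.

No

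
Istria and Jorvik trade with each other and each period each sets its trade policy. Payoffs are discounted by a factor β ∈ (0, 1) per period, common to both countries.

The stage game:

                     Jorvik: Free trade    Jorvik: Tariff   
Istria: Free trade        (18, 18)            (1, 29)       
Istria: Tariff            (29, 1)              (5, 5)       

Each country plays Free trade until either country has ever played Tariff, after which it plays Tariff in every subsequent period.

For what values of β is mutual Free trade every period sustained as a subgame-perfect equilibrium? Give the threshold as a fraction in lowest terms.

11/24

Under grim trigger the critical discount factor is (T−C)/(T−P) with T = 29, C = 18, P = 5.
β* = (29−18)/(29−5) = 11/24.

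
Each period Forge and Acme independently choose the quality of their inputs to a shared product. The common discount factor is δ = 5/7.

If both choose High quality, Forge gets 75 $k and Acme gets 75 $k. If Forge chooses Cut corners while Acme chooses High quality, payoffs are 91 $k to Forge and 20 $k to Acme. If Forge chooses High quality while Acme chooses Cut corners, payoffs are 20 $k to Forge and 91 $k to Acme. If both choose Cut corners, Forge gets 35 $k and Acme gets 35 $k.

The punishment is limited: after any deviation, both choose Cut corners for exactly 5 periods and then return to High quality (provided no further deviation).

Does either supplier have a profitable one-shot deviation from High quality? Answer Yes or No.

A one-shot deviation gives 91 now, then 35 for 5 periods, then back to 75.
Gain from deviating: (91−75) today; loss: (75−35) in each of the next 5 periods.
No-deviation condition: (75−35)(δ+…+δ^5) ≥ 91−75, i.e. δ+…+δ^5 ≥ 2/5.
At δ = 5/7: δ+…+δ^5 = 2.0352 ≥ 0.4000.
So cooperation is sustainable.

No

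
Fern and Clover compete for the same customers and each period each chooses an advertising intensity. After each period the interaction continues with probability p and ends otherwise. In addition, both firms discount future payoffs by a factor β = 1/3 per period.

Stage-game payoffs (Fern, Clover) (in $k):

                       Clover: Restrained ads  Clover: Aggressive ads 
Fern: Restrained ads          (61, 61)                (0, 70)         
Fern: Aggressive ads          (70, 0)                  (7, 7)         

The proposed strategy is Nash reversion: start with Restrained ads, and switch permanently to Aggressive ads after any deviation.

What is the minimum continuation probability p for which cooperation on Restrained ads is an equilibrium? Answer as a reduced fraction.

3/7

With continuation probability p and discount β, the effective per-period discount factor is βp.
Grim-trigger IC: βp ≥ (70−61)/(70−7) = 1/7.
So p ≥ (1/7)/(1/3) = 3/7.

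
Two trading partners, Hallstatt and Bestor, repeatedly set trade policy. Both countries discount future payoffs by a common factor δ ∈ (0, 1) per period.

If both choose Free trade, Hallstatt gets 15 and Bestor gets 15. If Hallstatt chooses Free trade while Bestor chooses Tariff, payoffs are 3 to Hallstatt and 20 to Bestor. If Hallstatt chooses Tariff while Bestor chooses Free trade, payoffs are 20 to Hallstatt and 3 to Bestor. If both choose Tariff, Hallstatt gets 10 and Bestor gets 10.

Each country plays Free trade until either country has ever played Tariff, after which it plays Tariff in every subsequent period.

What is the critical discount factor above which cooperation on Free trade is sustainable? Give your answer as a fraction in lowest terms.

Under grim trigger the critical discount factor is (T−C)/(T−P) with T = 20, C = 15, P = 10.
δ* = (20−15)/(20−10) = 5/10 = 1/2.

1/2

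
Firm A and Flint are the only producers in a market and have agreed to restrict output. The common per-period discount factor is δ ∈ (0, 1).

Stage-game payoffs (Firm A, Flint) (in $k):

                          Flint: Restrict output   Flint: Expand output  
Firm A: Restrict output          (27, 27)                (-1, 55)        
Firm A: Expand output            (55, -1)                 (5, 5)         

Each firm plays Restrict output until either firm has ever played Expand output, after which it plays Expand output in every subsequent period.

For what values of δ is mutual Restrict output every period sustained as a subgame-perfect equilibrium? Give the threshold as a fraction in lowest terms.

One-period gain from deviating is 55 − 27 = 28. The loss is 27 − 5 = 22 in every subsequent period, with present value 22·δ/(1−δ).
Deviation is unprofitable when 22·δ/(1−δ) ≥ 28, i.e. δ/(1−δ) ≥ 14/11.
Equivalently δ ≥ 28/(28+22) = 14/25.

14/25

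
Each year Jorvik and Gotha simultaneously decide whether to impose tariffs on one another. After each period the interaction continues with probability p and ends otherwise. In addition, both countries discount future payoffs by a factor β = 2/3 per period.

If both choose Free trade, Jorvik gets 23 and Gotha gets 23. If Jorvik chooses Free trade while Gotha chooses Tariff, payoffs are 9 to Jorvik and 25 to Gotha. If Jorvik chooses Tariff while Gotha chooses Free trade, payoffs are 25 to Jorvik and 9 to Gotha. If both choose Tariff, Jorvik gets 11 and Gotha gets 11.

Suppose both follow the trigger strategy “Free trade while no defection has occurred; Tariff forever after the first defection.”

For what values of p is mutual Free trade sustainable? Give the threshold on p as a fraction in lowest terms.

With continuation probability p and discount β, the effective per-period discount factor is βp.
Grim-trigger IC: βp ≥ (25−23)/(25−11) = 1/7.
So p ≥ (1/7)/(2/3) = 3/14.

3/14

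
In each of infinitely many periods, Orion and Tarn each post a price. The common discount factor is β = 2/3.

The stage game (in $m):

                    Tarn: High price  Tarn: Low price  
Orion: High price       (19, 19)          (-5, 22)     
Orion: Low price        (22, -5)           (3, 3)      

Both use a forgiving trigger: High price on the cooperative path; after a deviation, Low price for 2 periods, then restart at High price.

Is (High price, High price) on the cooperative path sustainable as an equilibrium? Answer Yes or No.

Comparing payoff streams over the 3 periods until play realigns: cooperate → 19(1+β+…+β^2); deviate → 22 + 3(β+…+β^2).
Cooperation is sustained iff (19−3)(β+…+β^2) ≥ 22−19.
β+…+β^2 = 2/3·(1−(2/3)^2)/(1−2/3) = 1.1111, and (22−19)/(19−3) = 0.1875.
1.1111 ≥ 0.1875, so cooperation is sustainable.

Yes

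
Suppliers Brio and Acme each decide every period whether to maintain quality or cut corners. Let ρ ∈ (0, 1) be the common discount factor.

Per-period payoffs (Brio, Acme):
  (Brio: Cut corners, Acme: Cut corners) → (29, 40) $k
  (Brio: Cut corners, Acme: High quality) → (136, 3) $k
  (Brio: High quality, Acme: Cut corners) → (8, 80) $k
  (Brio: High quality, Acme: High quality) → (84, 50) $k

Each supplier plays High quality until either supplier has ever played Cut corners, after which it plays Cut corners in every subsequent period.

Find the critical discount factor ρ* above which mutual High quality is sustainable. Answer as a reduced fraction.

3/4

Brio's threshold: (136−84)/(136−29) = 52/107.
Acme's threshold: (80−50)/(80−40) = 3/4.
52/107 < 3/4, so Acme binds and ρ* = 3/4.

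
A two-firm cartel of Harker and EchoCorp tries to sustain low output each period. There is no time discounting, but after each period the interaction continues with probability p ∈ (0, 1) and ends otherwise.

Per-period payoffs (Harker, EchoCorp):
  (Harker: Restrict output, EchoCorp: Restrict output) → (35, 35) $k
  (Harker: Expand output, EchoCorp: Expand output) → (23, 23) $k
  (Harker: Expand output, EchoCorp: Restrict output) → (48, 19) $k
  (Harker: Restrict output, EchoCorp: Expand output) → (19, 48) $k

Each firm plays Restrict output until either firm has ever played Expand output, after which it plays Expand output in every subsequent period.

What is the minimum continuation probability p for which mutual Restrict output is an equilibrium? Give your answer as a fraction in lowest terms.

13/25

With no time discounting, the continuation probability p plays the role of the discount factor.
Grim-trigger IC: 35/(1−p) ≥ 48 + 23p/(1−p) ⇒ p ≥ (48−35)/(48−23) = 13/25.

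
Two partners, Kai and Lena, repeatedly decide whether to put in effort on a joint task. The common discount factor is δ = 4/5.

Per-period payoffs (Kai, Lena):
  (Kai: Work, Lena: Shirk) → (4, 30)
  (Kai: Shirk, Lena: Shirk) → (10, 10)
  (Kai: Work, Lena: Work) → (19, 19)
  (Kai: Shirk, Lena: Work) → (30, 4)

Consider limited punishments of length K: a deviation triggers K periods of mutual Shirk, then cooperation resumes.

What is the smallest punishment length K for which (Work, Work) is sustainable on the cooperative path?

No profitable deviation requires (19−10)(δ+…+δ^K) ≥ 30−19, i.e. δ+…+δ^K ≥ 11/9 ≈ 1.2222.
With δ = 4/5, the partial sums are K=1: 0.8000, K=2: 1.4400.
K = 2 is the first length at which the sum reaches 1.2222.

2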